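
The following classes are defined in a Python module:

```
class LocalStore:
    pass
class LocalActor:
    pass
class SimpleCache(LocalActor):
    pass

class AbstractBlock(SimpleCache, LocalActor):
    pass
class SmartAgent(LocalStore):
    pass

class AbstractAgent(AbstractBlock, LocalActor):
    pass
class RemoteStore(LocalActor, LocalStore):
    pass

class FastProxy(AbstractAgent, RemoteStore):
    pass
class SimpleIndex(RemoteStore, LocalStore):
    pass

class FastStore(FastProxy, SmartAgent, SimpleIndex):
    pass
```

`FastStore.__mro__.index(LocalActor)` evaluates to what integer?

L[FastStore] = FastStore + merge(L[FastProxy], L[SmartAgent], L[SimpleIndex], [FastProxy SmartAgent SimpleIndex])
  take FastProxy:  [FastProxy AbstractAgent AbstractBlock SimpleCache RemoteStore LocalActor LocalStore object] + [SmartAgent LocalStore object] + [SimpleIndex RemoteStore LocalActor LocalStore object] + [FastProxy SmartAgent SimpleIndex]
  take AbstractAgent:  [AbstractAgent AbstractBlock SimpleCache RemoteStore LocalActor LocalStore object] + [SmartAgent LocalStore object] + [SimpleIndex RemoteStore LocalActor LocalStore object] + [SmartAgent SimpleIndex]
  take AbstractBlock:  [AbstractBlock SimpleCache RemoteStore LocalActor LocalStore object] + [SmartAgent LocalStore object] + [SimpleIndex RemoteStore LocalActor LocalStore object] + [SmartAgent SimpleIndex]
  take SimpleCache:  [SimpleCache RemoteStore LocalActor LocalStore object] + [SmartAgent LocalStore object] + [SimpleIndex RemoteStore LocalActor LocalStore object] + [SmartAgent SimpleIndex]
  take SmartAgent:  [RemoteStore LocalActor LocalStore object] + [SmartAgent LocalStore object] + [SimpleIndex RemoteStore LocalActor LocalStore object] + [SmartAgent SimpleIndex]
  take SimpleIndex:  [RemoteStore LocalActor LocalStore object] + [LocalStore object] + [SimpleIndex RemoteStore LocalActor LocalStore object] + [SimpleIndex]
  take RemoteStore:  [RemoteStore LocalActor LocalStore object] + [LocalStore object] + [RemoteStore LocalActor LocalStore object]
  take LocalActor:  [LocalActor LocalStore object] + [LocalStore object] + [LocalActor LocalStore object]
  take LocalStore:  [LocalStore object] + [LocalStore object] + [LocalStore object]
  take object:  [object] + [object] + [object]
MRO: FastStore FastProxy AbstractAgent AbstractBlock SimpleCache SmartAgent SimpleIndex RemoteStore LocalActor LocalStore object
LocalActor sits at index 8.

8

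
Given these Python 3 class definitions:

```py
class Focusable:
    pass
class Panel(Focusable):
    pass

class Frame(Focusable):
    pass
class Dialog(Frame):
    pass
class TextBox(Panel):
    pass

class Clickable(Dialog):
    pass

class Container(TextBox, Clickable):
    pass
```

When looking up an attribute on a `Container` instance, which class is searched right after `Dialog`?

Frame

L[Container] = Container + merge(L[TextBox], L[Clickable], [TextBox Clickable])
  take TextBox:  [TextBox Panel Focusable object] + [Clickable Dialog Frame Focusable object] + [TextBox Clickable]
  take Panel:  [Panel Focusable object] + [Clickable Dialog Frame Focusable object] + [Clickable]
  take Clickable:  [Focusable object] + [Clickable Dialog Frame Focusable object] + [Clickable]
  take Dialog:  [Focusable object] + [Dialog Frame Focusable object]
  take Frame:  [Focusable object] + [Frame Focusable object]
  take Focusable:  [Focusable object] + [Focusable object]
  take object:  [object] + [object]
MRO: Container TextBox Panel Clickable Dialog Frame Focusable object
Dialog is at position 4; next is Frame.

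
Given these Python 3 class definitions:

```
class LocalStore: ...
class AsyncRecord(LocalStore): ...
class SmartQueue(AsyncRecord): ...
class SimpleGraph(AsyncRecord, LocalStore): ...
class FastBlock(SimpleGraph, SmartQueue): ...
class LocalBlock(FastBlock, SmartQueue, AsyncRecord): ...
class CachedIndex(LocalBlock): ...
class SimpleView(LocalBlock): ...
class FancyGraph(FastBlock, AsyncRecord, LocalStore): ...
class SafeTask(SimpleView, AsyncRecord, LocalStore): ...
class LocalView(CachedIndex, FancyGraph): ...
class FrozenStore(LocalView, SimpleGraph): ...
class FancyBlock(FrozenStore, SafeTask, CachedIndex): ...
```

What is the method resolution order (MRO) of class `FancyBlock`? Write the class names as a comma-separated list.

FancyBlock, FrozenStore, LocalView, SafeTask, CachedIndex, SimpleView, LocalBlock, FancyGraph, FastBlock, SimpleGraph, SmartQueue, AsyncRecord, LocalStore, object

L[FancyBlock] = FancyBlock + merge(L[FrozenStore], L[SafeTask], L[CachedIndex], [FrozenStore SafeTask CachedIndex])
  take FrozenStore:  [FrozenStore LocalView CachedIndex LocalBlock FancyGraph FastBlock SimpleGraph SmartQueue AsyncRecord LocalStore object] + [SafeTask SimpleView LocalBlock FastBlock SimpleGraph SmartQueue AsyncRecord LocalStore object] + [CachedIndex LocalBlock FastBlock SimpleGraph SmartQueue AsyncRecord LocalStore object] + [FrozenStore SafeTask CachedIndex]
  take LocalView:  [LocalView CachedIndex LocalBlock FancyGraph FastBlock SimpleGraph SmartQueue AsyncRecord LocalStore object] + [SafeTask SimpleView LocalBlock FastBlock SimpleGraph SmartQueue AsyncRecord LocalStore object] + [CachedIndex LocalBlock FastBlock SimpleGraph SmartQueue AsyncRecord LocalStore object] + [SafeTask CachedIndex]
  take SafeTask:  [CachedIndex LocalBlock FancyGraph FastBlock SimpleGraph SmartQueue AsyncRecord LocalStore object] + [SafeTask SimpleView LocalBlock FastBlock SimpleGraph SmartQueue AsyncRecord LocalStore object] + [CachedIndex LocalBlock FastBlock SimpleGraph SmartQueue AsyncRecord LocalStore object] + [SafeTask CachedIndex]
  take CachedIndex:  [CachedIndex LocalBlock FancyGraph FastBlock SimpleGraph SmartQueue AsyncRecord LocalStore object] + [SimpleView LocalBlock FastBlock SimpleGraph SmartQueue AsyncRecord LocalStore object] + [CachedIndex LocalBlock FastBlock SimpleGraph SmartQueue AsyncRecord LocalStore object] + [CachedIndex]
  take SimpleView:  [LocalBlock FancyGraph FastBlock SimpleGraph SmartQueue AsyncRecord LocalStore object] + [SimpleView LocalBlock FastBlock SimpleGraph SmartQueue AsyncRecord LocalStore object] + [LocalBlock FastBlock SimpleGraph SmartQueue AsyncRecord LocalStore object]
  take LocalBlock:  [LocalBlock FancyGraph FastBlock SimpleGraph SmartQueue AsyncRecord LocalStore object] + [LocalBlock FastBlock SimpleGraph SmartQueue AsyncRecord LocalStore object] + [LocalBlock FastBlock SimpleGraph SmartQueue AsyncRecord LocalStore object]
  take FancyGraph:  [FancyGraph FastBlock SimpleGraph SmartQueue AsyncRecord LocalStore object] + [FastBlock SimpleGraph SmartQueue AsyncRecord LocalStore object] + [FastBlock SimpleGraph SmartQueue AsyncRecord LocalStore object]
  take FastBlock:  [FastBlock SimpleGraph SmartQueue AsyncRecord LocalStore object] + [FastBlock SimpleGraph SmartQueue AsyncRecord LocalStore object] + [FastBlock SimpleGraph SmartQueue AsyncRecord LocalStore object]
  take SimpleGraph:  [SimpleGraph SmartQueue AsyncRecord LocalStore object] + [SimpleGraph SmartQueue AsyncRecord LocalStore object] + [SimpleGraph SmartQueue AsyncRecord LocalStore object]
  take SmartQueue:  [SmartQueue AsyncRecord LocalStore object] + [SmartQueue AsyncRecord LocalStore object] + [SmartQueue AsyncRecord LocalStore object]
  take AsyncRecord:  [AsyncRecord LocalStore object] + [AsyncRecord LocalStore object] + [AsyncRecord LocalStore object]
  take LocalStore:  [LocalStore object] + [LocalStore object] + [LocalStore object]
  take object:  [object] + [object] + [object]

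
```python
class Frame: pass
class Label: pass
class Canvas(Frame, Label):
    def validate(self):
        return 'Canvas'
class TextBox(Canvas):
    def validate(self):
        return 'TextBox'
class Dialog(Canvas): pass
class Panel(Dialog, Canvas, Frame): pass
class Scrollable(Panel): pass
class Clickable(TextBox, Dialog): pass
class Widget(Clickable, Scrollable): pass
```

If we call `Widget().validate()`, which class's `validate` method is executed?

TextBox

L[Widget] = Widget + merge(L[Clickable], L[Scrollable], [Clickable Scrollable])
  take Clickable:  [Clickable TextBox Dialog Canvas Frame Label object] + [Scrollable Panel Dialog Canvas Frame Label object] + [Clickable Scrollable]
  take TextBox:  [TextBox Dialog Canvas Frame Label object] + [Scrollable Panel Dialog Canvas Frame Label object] + [Scrollable]
  take Scrollable:  [Dialog Canvas Frame Label object] + [Scrollable Panel Dialog Canvas Frame Label object] + [Scrollable]
  take Panel:  [Dialog Canvas Frame Label object] + [Panel Dialog Canvas Frame Label object]
  take Dialog:  [Dialog Canvas Frame Label object] + [Dialog Canvas Frame Label object]
  take Canvas:  [Canvas Frame Label object] + [Canvas Frame Label object]
  take Frame:  [Frame Label object] + [Frame Label object]
  take Label:  [Label object] + [Label object]
  take object:  [object] + [object]
MRO: Widget Clickable TextBox Scrollable Panel Dialog Canvas Frame Label object
validate is defined in: Canvas, TextBox. First along the MRO is TextBox.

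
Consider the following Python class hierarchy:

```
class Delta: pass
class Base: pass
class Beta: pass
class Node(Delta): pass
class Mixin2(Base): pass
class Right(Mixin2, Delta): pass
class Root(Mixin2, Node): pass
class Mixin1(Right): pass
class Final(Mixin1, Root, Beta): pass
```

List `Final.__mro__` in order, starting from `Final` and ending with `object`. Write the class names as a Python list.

L[Final] = Final + merge(L[Mixin1], L[Root], L[Beta], [Mixin1 Root Beta])
  take Mixin1:  [Mixin1 Right Mixin2 Base Delta object] + [Root Mixin2 Base Node Delta object] + [Beta object] + [Mixin1 Root Beta]
  take Right:  [Right Mixin2 Base Delta object] + [Root Mixin2 Base Node Delta object] + [Beta object] + [Root Beta]
  take Root:  [Mixin2 Base Delta object] + [Root Mixin2 Base Node Delta object] + [Beta object] + [Root Beta]
  take Mixin2:  [Mixin2 Base Delta object] + [Mixin2 Base Node Delta object] + [Beta object] + [Beta]
  take Base:  [Base Delta object] + [Base Node Delta object] + [Beta object] + [Beta]
  take Node:  [Delta object] + [Node Delta object] + [Beta object] + [Beta]
  take Delta:  [Delta object] + [Delta object] + [Beta object] + [Beta]
  take Beta:  [object] + [object] + [Beta object] + [Beta]
  take object:  [object] + [object] + [object]

[Final, Mixin1, Right, Root, Mixin2, Base, Node, Delta, Beta, object]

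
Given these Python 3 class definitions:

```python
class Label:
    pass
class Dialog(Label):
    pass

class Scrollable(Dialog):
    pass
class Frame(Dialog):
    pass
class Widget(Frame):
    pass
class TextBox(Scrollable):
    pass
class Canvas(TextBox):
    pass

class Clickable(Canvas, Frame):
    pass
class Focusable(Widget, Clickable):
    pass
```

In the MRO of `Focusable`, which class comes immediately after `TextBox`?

L[Focusable] = Focusable + merge(L[Widget], L[Clickable], [Widget Clickable])
  take Widget:  [Widget Frame Dialog Label object] + [Clickable Canvas TextBox Scrollable Frame Dialog Label object] + [Widget Clickable]
  take Clickable:  [Frame Dialog Label object] + [Clickable Canvas TextBox Scrollable Frame Dialog Label object] + [Clickable]
  take Canvas:  [Frame Dialog Label object] + [Canvas TextBox Scrollable Frame Dialog Label object]
  take TextBox:  [Frame Dialog Label object] + [TextBox Scrollable Frame Dialog Label object]
  take Scrollable:  [Frame Dialog Label object] + [Scrollable Frame Dialog Label object]
  take Frame:  [Frame Dialog Label object] + [Frame Dialog Label object]
  take Dialog:  [Dialog Label object] + [Dialog Label object]
  take Label:  [Label object] + [Label object]
  take object:  [object] + [object]
MRO: Focusable Widget Clickable Canvas TextBox Scrollable Frame Dialog Label object
TextBox is at position 4; next is Scrollable.

Scrollable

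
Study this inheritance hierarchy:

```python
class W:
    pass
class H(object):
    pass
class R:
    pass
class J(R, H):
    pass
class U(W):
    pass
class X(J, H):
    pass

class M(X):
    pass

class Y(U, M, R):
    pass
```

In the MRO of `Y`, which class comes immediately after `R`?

H

L[Y] = Y + merge(L[U], L[M], L[R], [U M R])
  take U:  [U W object] + [M X J R H object] + [R object] + [U M R]
  take W:  [W object] + [M X J R H object] + [R object] + [M R]
  take M:  [object] + [M X J R H object] + [R object] + [M R]
  take X:  [object] + [X J R H object] + [R object] + [R]
  take J:  [object] + [J R H object] + [R object] + [R]
  take R:  [object] + [R H object] + [R object] + [R]
  take H:  [object] + [H object] + [object]
  take object:  [object] + [object] + [object]
MRO: Y U W M X J R H object
R is at position 6; next is H.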